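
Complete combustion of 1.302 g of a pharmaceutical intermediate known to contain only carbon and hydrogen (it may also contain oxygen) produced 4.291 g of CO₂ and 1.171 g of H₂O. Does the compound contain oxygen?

no

mol C = 4.291 g CO₂ ÷ 44.009 g/mol = 0.097503 mol
mol H = 2 × 1.171 g H₂O ÷ 18.015 g/mol = 0.13000 mol
C and H together account for 1.3021 g — essentially the entire 1.302 g sample — so the compound contains no oxygen.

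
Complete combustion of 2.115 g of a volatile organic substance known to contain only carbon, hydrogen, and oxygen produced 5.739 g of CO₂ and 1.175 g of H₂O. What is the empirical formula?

mol C = 5.739 g CO₂ ÷ 44.009 g/mol = 0.13041 mol
mol H = 2 × 1.175 g H₂O ÷ 18.015 g/mol = 0.13045 mol
mass O = 2.115 − (1.5663 + 0.13149) = 0.41721 g → mol O = 0.41721 ÷ 15.999 = 0.026077 mol
Divide by the smallest (0.026077 mol): C 5.001, H 5.002, O 1.000

C5H5O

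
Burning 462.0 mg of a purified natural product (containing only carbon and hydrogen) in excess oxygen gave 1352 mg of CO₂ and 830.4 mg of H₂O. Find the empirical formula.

mol C = 1.352 g CO₂ ÷ 44.009 g/mol = 0.030721 mol
mol H = 2 × 0.8304 g H₂O ÷ 18.015 g/mol = 0.092190 mol
Divide by the smallest (0.030721 mol): C 1.000, H 3.001

CH3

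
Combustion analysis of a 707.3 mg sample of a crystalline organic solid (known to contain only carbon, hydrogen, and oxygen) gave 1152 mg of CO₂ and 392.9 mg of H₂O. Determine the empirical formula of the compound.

C6H10O5

mol C = 1.152 g CO₂ ÷ 44.009 g/mol = 0.026176 mol
mol H = 2 × 0.3929 g H₂O ÷ 18.015 g/mol = 0.043619 mol
mass O = 0.7073 − (0.31441 + 0.043968) = 0.34893 g → mol O = 0.34893 ÷ 15.999 = 0.021809 mol
Divide by the smallest (0.021809 mol): C 1.200, H 2.000, O 1.000
Multiplying each by 5 gives whole numbers: C 6.00, H 10.00, O 5.00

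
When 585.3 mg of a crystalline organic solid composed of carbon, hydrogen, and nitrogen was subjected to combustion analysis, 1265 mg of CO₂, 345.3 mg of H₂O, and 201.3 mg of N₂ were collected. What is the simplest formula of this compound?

C6H8N3

mol C = 1.265 g CO₂ ÷ 44.009 g/mol = 0.028744 mol
mol H = 2 × 0.3453 g H₂O ÷ 18.015 g/mol = 0.038335 mol
mol N = 2 × 0.2013 g N₂ ÷ 28.014 g/mol = 0.014371 mol
Divide by the smallest (0.014371 mol): C 2.000, H 2.667, N 1.000
Multiplying each by 3 gives whole numbers: C 6.00, H 8.00, N 3.00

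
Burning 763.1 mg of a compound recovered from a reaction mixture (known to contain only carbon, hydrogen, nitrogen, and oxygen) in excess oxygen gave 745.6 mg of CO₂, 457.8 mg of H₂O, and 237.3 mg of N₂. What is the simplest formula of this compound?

CH3NO

mol C = 0.7456 g CO₂ ÷ 44.009 g/mol = 0.016942 mol
mol H = 2 × 0.4578 g H₂O ÷ 18.015 g/mol = 0.050824 mol
mol N = 2 × 0.2373 g N₂ ÷ 28.014 g/mol = 0.016942 mol
mass O = 0.7631 − (0.20349 + 0.051231 + 0.23730) = 0.27108 g → mol O = 0.27108 ÷ 15.999 = 0.016943 mol
Divide by the smallest (0.016942 mol): C 1.000, H 3.000, N 1.000, O 1.000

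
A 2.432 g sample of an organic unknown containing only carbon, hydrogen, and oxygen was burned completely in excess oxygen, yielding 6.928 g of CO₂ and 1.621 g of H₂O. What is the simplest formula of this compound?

C7H8O

mol C = 6.928 g CO₂ ÷ 44.009 g/mol = 0.15742 mol
mol H = 2 × 1.621 g H₂O ÷ 18.015 g/mol = 0.17996 mol
mass O = 2.432 − (1.8908 + 0.18140) = 0.35980 g → mol O = 0.35980 ÷ 15.999 = 0.022489 mol
Divide by the smallest (0.022489 mol): C 7.000, H 8.002, O 1.000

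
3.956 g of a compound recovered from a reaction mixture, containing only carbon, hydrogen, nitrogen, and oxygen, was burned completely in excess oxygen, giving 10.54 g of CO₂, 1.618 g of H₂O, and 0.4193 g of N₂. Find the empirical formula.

C8H6NO

mol C = 10.54 g CO₂ ÷ 44.009 g/mol = 0.23950 mol
mol H = 2 × 1.618 g H₂O ÷ 18.015 g/mol = 0.17963 mol
mol N = 2 × 0.4193 g N₂ ÷ 28.014 g/mol = 0.029935 mol
mass O = 3.956 − (2.8766 + 0.18107 + 0.41930) = 0.47904 g → mol O = 0.47904 ÷ 15.999 = 0.029942 mol
Divide by the smallest (0.029935 mol): C 8.001, H 6.001, N 1.000, O 1.000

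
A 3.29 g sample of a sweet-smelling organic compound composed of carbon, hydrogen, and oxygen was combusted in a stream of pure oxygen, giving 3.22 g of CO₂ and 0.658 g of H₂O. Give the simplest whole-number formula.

mol C = 3.22 g CO₂ ÷ 44.009 g/mol = 0.07317 mol
mol H = 2 × 0.658 g H₂O ÷ 18.015 g/mol = 0.07305 mol
mass O = 3.29 − (0.8788 + 0.07363) = 2.338 g → mol O = 2.338 ÷ 15.999 = 0.1461 mol
Divide by the smallest (0.07305 mol): C 1.002, H 1.000, O 2.000

CHO2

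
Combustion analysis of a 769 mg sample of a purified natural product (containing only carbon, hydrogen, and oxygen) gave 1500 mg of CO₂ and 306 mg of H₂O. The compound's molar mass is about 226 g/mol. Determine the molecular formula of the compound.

C10H10O6

mol C = 1.50 g CO₂ ÷ 44.009 g/mol = 0.03408 mol
mol H = 2 × 0.306 g H₂O ÷ 18.015 g/mol = 0.03397 mol
mass O = 0.769 − (0.4094 + 0.03424) = 0.3254 g → mol O = 0.3254 ÷ 15.999 = 0.02034 mol
Divide by the smallest (0.02034 mol): C 1.676, H 1.670, O 1.000
Multiplying each by 3 gives whole numbers: C 5.03, H 5.01, O 3.00
Empirical formula: C5H5O3
Empirical-formula mass = 113.09 g/mol; 226 ÷ 113.09 ≈ 2, so the molecular formula is C10H10O6.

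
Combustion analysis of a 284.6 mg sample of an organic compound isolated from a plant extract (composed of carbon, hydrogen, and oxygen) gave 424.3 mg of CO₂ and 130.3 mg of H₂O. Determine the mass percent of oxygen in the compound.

54.19%

mol C = 0.4243 g CO₂ ÷ 44.009 g/mol = 0.0096412 mol
mol H = 2 × 0.1303 g H₂O ÷ 18.015 g/mol = 0.014466 mol
mass O = 0.2846 − (0.11580 + 0.014581) = 0.15422 g → mol O = 0.15422 ÷ 15.999 = 0.0096392 mol
mass % O = 0.15422 g ÷ 0.2846 g × 100%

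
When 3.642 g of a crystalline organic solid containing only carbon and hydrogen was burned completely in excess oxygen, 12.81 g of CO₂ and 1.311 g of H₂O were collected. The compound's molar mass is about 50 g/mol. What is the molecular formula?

C4H2

mol C = 12.81 g CO₂ ÷ 44.009 g/mol = 0.29108 mol
mol H = 2 × 1.311 g H₂O ÷ 18.015 g/mol = 0.14555 mol
Divide by the smallest (0.14555 mol): C 2.000, H 1.000
Empirical formula: C2H
Empirical-formula mass = 25.03 g/mol; 50 ÷ 25.03 ≈ 2, so the molecular formula is C4H2.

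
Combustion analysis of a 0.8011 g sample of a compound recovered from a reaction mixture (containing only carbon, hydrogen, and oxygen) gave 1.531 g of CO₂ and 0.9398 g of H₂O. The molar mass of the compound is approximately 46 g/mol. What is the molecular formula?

mol C = 1.531 g CO₂ ÷ 44.009 g/mol = 0.034788 mol
mol H = 2 × 0.9398 g H₂O ÷ 18.015 g/mol = 0.10434 mol
mass O = 0.8011 − (0.41784 + 0.10517) = 0.27809 g → mol O = 0.27809 ÷ 15.999 = 0.017382 mol
Divide by the smallest (0.017382 mol): C 2.001, H 6.003, O 1.000
Empirical formula: C2H6O
Empirical-formula mass = 46.07 g/mol; 46 ÷ 46.07 ≈ 1, so the molecular formula is C2H6O.

C2H6O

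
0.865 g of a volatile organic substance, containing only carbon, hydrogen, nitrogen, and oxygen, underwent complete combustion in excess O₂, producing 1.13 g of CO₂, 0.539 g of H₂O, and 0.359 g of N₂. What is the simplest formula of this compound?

mol C = 1.13 g CO₂ ÷ 44.009 g/mol = 0.02568 mol
mol H = 2 × 0.539 g H₂O ÷ 18.015 g/mol = 0.05984 mol
mol N = 2 × 0.359 g N₂ ÷ 28.014 g/mol = 0.02563 mol
mass O = 0.865 − (0.3084 + 0.06032 + 0.3590) = 0.1373 g → mol O = 0.1373 ÷ 15.999 = 0.008581 mol
Divide by the smallest (0.008581 mol): C 2.992, H 6.974, N 2.987, O 1.000

C3H7N3O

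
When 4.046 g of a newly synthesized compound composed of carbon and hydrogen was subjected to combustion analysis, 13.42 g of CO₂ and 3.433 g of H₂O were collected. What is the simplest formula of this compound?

C4H5

mol C = 13.42 g CO₂ ÷ 44.009 g/mol = 0.30494 mol
mol H = 2 × 3.433 g H₂O ÷ 18.015 g/mol = 0.38113 mol
Divide by the smallest (0.30494 mol): C 1.000, H 1.250
Multiplying each by 4 gives whole numbers: C 4.00, H 5.00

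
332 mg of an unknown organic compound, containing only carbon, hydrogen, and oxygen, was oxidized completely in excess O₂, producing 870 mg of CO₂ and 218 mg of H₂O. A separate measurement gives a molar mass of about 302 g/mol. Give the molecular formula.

mol C = 0.870 g CO₂ ÷ 44.009 g/mol = 0.01977 mol
mol H = 2 × 0.218 g H₂O ÷ 18.015 g/mol = 0.02420 mol
mass O = 0.332 − (0.2374 + 0.02440) = 0.07016 g → mol O = 0.07016 ÷ 15.999 = 0.004385 mol
Divide by the smallest (0.004385 mol): C 4.508, H 5.519, O 1.000
Multiplying each by 2 gives whole numbers: C 9.02, H 11.04, O 2.00
Empirical formula: C9H11O2
Empirical-formula mass = 151.19 g/mol; 302 ÷ 151.19 ≈ 2, so the molecular formula is C18H22O4.

C18H22O4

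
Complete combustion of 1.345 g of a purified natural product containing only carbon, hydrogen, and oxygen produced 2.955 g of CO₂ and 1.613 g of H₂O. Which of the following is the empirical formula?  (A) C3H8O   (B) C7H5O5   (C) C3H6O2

(A) C3H8O

mol C = 2.955 g CO₂ ÷ 44.009 g/mol = 0.067145 mol
mol H = 2 × 1.613 g H₂O ÷ 18.015 g/mol = 0.17907 mol
mass O = 1.345 − (0.80648 + 0.18051) = 0.35801 g → mol O = 0.35801 ÷ 15.999 = 0.022377 mol
Divide by the smallest (0.022377 mol): C 3.001, H 8.003, O 1.000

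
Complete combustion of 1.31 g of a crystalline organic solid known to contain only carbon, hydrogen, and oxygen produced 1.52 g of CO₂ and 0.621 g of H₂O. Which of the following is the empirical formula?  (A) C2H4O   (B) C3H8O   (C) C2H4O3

(C) C2H4O3

mol C = 1.52 g CO₂ ÷ 44.009 g/mol = 0.03454 mol
mol H = 2 × 0.621 g H₂O ÷ 18.015 g/mol = 0.06894 mol
mass O = 1.31 − (0.4148 + 0.06949) = 0.8257 g → mol O = 0.8257 ÷ 15.999 = 0.05161 mol
Divide by the smallest (0.03454 mol): C 1.000, H 1.996, O 1.494
Multiplying each by 2 gives whole numbers: C 2.00, H 3.99, O 2.99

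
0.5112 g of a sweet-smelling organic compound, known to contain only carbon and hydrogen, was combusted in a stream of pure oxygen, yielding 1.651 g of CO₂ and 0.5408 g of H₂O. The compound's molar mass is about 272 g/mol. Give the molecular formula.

C20H32

mol C = 1.651 g CO₂ ÷ 44.009 g/mol = 0.037515 mol
mol H = 2 × 0.5408 g H₂O ÷ 18.015 g/mol = 0.060039 mol
Divide by the smallest (0.037515 mol): C 1.000, H 1.600
Multiplying each by 5 gives whole numbers: C 5.00, H 8.00
Empirical formula: C5H8
Empirical-formula mass = 68.12 g/mol; 272 ÷ 68.12 ≈ 4, so the molecular formula is C20H32.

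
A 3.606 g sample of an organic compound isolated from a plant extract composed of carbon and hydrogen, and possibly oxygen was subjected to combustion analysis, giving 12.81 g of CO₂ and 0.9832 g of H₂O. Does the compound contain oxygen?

no

mol C = 12.81 g CO₂ ÷ 44.009 g/mol = 0.29108 mol
mol H = 2 × 0.9832 g H₂O ÷ 18.015 g/mol = 0.10915 mol
C and H together account for 3.6062 g — essentially the entire 3.606 g sample — so the compound contains no oxygen.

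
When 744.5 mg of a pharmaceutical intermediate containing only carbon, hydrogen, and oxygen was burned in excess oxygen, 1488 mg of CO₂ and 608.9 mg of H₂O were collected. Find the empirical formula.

C2H4O

mol C = 1.488 g CO₂ ÷ 44.009 g/mol = 0.033811 mol
mol H = 2 × 0.6089 g H₂O ÷ 18.015 g/mol = 0.067599 mol
mass O = 0.7445 − (0.40611 + 0.068140) = 0.27025 g → mol O = 0.27025 ÷ 15.999 = 0.016892 mol
Divide by the smallest (0.016892 mol): C 2.002, H 4.002, O 1.000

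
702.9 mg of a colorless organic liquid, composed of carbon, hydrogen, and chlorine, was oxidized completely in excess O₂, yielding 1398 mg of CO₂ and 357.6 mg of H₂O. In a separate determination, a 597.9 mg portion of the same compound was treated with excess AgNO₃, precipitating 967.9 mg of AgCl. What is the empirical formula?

mol C = 1.398 g CO₂ ÷ 44.009 g/mol = 0.031766 mol
mol H = 2 × 0.3576 g H₂O ÷ 18.015 g/mol = 0.039700 mol
From the AgCl data: mol Cl per gram of compound = (0.9679 ÷ 143.318) ÷ 0.5979 = 0.011295 mol/g, so in the 0.7029 g combustion sample mol Cl = 0.0079395 mol
Divide by the smallest (0.0079395 mol): C 4.001, H 5.000, Cl 1.000

C4H5Cl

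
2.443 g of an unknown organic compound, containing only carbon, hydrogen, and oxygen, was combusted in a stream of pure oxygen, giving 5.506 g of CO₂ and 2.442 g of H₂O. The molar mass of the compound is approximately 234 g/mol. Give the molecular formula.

mol C = 5.506 g CO₂ ÷ 44.009 g/mol = 0.12511 mol
mol H = 2 × 2.442 g H₂O ÷ 18.015 g/mol = 0.27111 mol
mass O = 2.443 − (1.5027 + 0.27328) = 0.66702 g → mol O = 0.66702 ÷ 15.999 = 0.041691 mol
Divide by the smallest (0.041691 mol): C 3.001, H 6.503, O 1.000
Multiplying each by 2 gives whole numbers: C 6.00, H 13.01, O 2.00
Empirical formula: C6H13O2
Empirical-formula mass = 117.17 g/mol; 234 ÷ 117.17 ≈ 2, so the molecular formula is C12H26O4.

C12H26O4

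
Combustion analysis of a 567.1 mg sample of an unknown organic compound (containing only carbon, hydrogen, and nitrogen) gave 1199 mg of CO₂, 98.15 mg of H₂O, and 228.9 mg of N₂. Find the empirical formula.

C5H2N3

mol C = 1.199 g CO₂ ÷ 44.009 g/mol = 0.027244 mol
mol H = 2 × 0.09815 g H₂O ÷ 18.015 g/mol = 0.010896 mol
mol N = 2 × 0.2289 g N₂ ÷ 28.014 g/mol = 0.016342 mol
Divide by the smallest (0.010896 mol): C 2.500, H 1.000, N 1.500
Multiplying each by 2 gives whole numbers: C 5.00, H 2.00, N 3.00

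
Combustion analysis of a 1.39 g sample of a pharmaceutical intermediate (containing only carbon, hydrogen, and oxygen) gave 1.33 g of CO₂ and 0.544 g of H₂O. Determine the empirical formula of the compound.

CH2O2

mol C = 1.33 g CO₂ ÷ 44.009 g/mol = 0.03022 mol
mol H = 2 × 0.544 g H₂O ÷ 18.015 g/mol = 0.06039 mol
mass O = 1.39 − (0.3630 + 0.06088) = 0.9661 g → mol O = 0.9661 ÷ 15.999 = 0.06039 mol
Divide by the smallest (0.03022 mol): C 1.000, H 1.998, O 1.998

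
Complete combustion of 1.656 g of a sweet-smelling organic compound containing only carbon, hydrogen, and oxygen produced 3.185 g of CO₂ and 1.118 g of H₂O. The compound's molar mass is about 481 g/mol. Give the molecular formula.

C21H36O12

mol C = 3.185 g CO₂ ÷ 44.009 g/mol = 0.072372 mol
mol H = 2 × 1.118 g H₂O ÷ 18.015 g/mol = 0.12412 mol
mass O = 1.656 − (0.86925 + 0.12511) = 0.66163 g → mol O = 0.66163 ÷ 15.999 = 0.041355 mol
Divide by the smallest (0.041355 mol): C 1.750, H 3.001, O 1.000
Multiplying each by 4 gives whole numbers: C 7.00, H 12.01, O 4.00
Empirical formula: C7H12O4
Empirical-formula mass = 160.17 g/mol; 481 ÷ 160.17 ≈ 3, so the molecular formula is C21H36O12.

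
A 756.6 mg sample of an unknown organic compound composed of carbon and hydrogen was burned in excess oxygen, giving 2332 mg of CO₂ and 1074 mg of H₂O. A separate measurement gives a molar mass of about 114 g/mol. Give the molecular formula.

C8H18

mol C = 2.332 g CO₂ ÷ 44.009 g/mol = 0.052989 mol
mol H = 2 × 1.074 g H₂O ÷ 18.015 g/mol = 0.11923 mol
Divide by the smallest (0.052989 mol): C 1.000, H 2.250
Multiplying each by 4 gives whole numbers: C 4.00, H 9.00
Empirical formula: C4H9
Empirical-formula mass = 57.12 g/mol; 114 ÷ 57.12 ≈ 2, so the molecular formula is C8H18.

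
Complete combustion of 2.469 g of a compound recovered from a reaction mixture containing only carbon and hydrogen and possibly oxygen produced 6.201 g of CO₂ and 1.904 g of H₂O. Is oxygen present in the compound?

mol C = 6.201 g CO₂ ÷ 44.009 g/mol = 0.14090 mol
mol H = 2 × 1.904 g H₂O ÷ 18.015 g/mol = 0.21138 mol
C and H account for only 1.9055 g of the 2.469 g sample; the remaining 0.56354 g must be oxygen.

yes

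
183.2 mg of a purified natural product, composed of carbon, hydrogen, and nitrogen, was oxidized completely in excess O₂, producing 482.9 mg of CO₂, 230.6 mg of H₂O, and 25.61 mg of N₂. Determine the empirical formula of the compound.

C6H14N

mol C = 0.4829 g CO₂ ÷ 44.009 g/mol = 0.010973 mol
mol H = 2 × 0.2306 g H₂O ÷ 18.015 g/mol = 0.025601 mol
mol N = 2 × 0.02561 g N₂ ÷ 28.014 g/mol = 0.0018284 mol
Divide by the smallest (0.0018284 mol): C 6.001, H 14.002, N 1.000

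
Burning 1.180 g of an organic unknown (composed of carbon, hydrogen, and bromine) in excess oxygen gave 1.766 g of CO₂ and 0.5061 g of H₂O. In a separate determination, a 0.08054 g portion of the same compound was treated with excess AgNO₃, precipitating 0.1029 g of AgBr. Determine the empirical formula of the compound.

C5H7Br

mol C = 1.766 g CO₂ ÷ 44.009 g/mol = 0.040128 mol
mol H = 2 × 0.5061 g H₂O ÷ 18.015 g/mol = 0.056187 mol
From the AgBr data: mol Br per gram of compound = (0.1029 ÷ 187.772) ÷ 0.08054 = 0.0068041 mol/g, so in the 1.180 g combustion sample mol Br = 0.0080289 mol
Divide by the smallest (0.0080289 mol): C 4.998, H 6.998, Br 1.000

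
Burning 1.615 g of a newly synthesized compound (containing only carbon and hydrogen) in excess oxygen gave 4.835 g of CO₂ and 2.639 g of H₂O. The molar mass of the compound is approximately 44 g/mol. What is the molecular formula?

mol C = 4.835 g CO₂ ÷ 44.009 g/mol = 0.10986 mol
mol H = 2 × 2.639 g H₂O ÷ 18.015 g/mol = 0.29298 mol
Divide by the smallest (0.10986 mol): C 1.000, H 2.667
Multiplying each by 3 gives whole numbers: C 3.00, H 8.00
Empirical formula: C3H8
Empirical-formula mass = 44.10 g/mol; 44 ÷ 44.10 ≈ 1, so the molecular formula is C3H8.

C3H8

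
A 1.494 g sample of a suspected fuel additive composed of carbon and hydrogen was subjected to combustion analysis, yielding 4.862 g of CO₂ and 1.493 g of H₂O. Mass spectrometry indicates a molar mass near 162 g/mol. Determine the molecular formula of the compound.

C12H18

mol C = 4.862 g CO₂ ÷ 44.009 g/mol = 0.11048 mol
mol H = 2 × 1.493 g H₂O ÷ 18.015 g/mol = 0.16575 mol
Divide by the smallest (0.11048 mol): C 1.000, H 1.500
Multiplying each by 2 gives whole numbers: C 2.00, H 3.00
Empirical formula: C2H3
Empirical-formula mass = 27.05 g/mol; 162 ÷ 27.05 ≈ 6, so the molecular formula is C12H18.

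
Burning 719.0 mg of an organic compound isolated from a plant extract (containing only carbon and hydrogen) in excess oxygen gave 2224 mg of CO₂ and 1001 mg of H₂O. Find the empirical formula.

mol C = 2.224 g CO₂ ÷ 44.009 g/mol = 0.050535 mol
mol H = 2 × 1.001 g H₂O ÷ 18.015 g/mol = 0.11113 mol
Divide by the smallest (0.050535 mol): C 1.000, H 2.199
Multiplying each by 5 gives whole numbers: C 5.00, H 11.00

C5H11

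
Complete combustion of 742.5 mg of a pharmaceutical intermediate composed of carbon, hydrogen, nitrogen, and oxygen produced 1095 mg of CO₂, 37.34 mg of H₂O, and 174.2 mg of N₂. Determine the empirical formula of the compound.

C6HN3O4

mol C = 1.095 g CO₂ ÷ 44.009 g/mol = 0.024881 mol
mol H = 2 × 0.03734 g H₂O ÷ 18.015 g/mol = 0.0041454 mol
mol N = 2 × 0.1742 g N₂ ÷ 28.014 g/mol = 0.012437 mol
mass O = 0.7425 − (0.29885 + 0.0041786 + 0.17420) = 0.26527 g → mol O = 0.26527 ÷ 15.999 = 0.016581 mol
Divide by the smallest (0.0041454 mol): C 6.002, H 1.000, N 3.000, O 4.000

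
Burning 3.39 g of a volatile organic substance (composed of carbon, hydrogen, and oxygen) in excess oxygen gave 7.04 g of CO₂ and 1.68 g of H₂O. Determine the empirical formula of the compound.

C6H7O3

mol C = 7.04 g CO₂ ÷ 44.009 g/mol = 0.1600 mol
mol H = 2 × 1.68 g H₂O ÷ 18.015 g/mol = 0.1865 mol
mass O = 3.39 − (1.921 + 0.1880) = 1.281 g → mol O = 1.281 ÷ 15.999 = 0.08004 mol
Divide by the smallest (0.08004 mol): C 1.998, H 2.330, O 1.000
Multiplying each by 3 gives whole numbers: C 6.00, H 6.99, O 3.00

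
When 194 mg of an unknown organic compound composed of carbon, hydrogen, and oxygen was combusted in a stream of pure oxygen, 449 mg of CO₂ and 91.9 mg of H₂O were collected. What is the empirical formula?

C8H8O3

mol C = 0.449 g CO₂ ÷ 44.009 g/mol = 0.01020 mol
mol H = 2 × 0.0919 g H₂O ÷ 18.015 g/mol = 0.01020 mol
mass O = 0.194 − (0.1225 + 0.01028) = 0.06117 g → mol O = 0.06117 ÷ 15.999 = 0.003824 mol
Divide by the smallest (0.003824 mol): C 2.668, H 2.668, O 1.000
Multiplying each by 3 gives whole numbers: C 8.00, H 8.00, O 3.00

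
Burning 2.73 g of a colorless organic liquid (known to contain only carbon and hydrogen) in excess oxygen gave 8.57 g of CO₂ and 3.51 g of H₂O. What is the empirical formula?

CH2

mol C = 8.57 g CO₂ ÷ 44.009 g/mol = 0.1947 mol
mol H = 2 × 3.51 g H₂O ÷ 18.015 g/mol = 0.3897 mol
Divide by the smallest (0.1947 mol): C 1.000, H 2.001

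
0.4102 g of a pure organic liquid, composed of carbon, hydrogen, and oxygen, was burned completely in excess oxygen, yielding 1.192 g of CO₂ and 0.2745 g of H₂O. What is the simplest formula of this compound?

C8H9O

mol C = 1.192 g CO₂ ÷ 44.009 g/mol = 0.027085 mol
mol H = 2 × 0.2745 g H₂O ÷ 18.015 g/mol = 0.030475 mol
mass O = 0.4102 − (0.32532 + 0.030718) = 0.054159 g → mol O = 0.054159 ÷ 15.999 = 0.0033852 mol
Divide by the smallest (0.0033852 mol): C 8.001, H 9.002, O 1.000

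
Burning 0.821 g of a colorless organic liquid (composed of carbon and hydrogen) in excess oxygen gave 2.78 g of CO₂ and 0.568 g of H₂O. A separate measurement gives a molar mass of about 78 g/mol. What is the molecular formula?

mol C = 2.78 g CO₂ ÷ 44.009 g/mol = 0.06317 mol
mol H = 2 × 0.568 g H₂O ÷ 18.015 g/mol = 0.06306 mol
Divide by the smallest (0.06306 mol): C 1.002, H 1.000
Empirical formula: CH
Empirical-formula mass = 13.02 g/mol; 78 ÷ 13.02 ≈ 6, so the molecular formula is C6H6.

C6H6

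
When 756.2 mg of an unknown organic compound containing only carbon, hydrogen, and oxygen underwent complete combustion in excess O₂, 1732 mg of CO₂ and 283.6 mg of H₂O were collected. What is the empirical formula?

mol C = 1.732 g CO₂ ÷ 44.009 g/mol = 0.039356 mol
mol H = 2 × 0.2836 g H₂O ÷ 18.015 g/mol = 0.031485 mol
mass O = 0.7562 − (0.47270 + 0.031737) = 0.25176 g → mol O = 0.25176 ÷ 15.999 = 0.015736 mol
Divide by the smallest (0.015736 mol): C 2.501, H 2.001, O 1.000
Multiplying each by 2 gives whole numbers: C 5.00, H 4.00, O 2.00

C5H4O2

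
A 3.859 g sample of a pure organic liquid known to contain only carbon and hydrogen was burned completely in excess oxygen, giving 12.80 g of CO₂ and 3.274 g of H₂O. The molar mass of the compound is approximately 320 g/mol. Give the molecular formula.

mol C = 12.80 g CO₂ ÷ 44.009 g/mol = 0.29085 mol
mol H = 2 × 3.274 g H₂O ÷ 18.015 g/mol = 0.36347 mol
Divide by the smallest (0.29085 mol): C 1.000, H 1.250
Multiplying each by 4 gives whole numbers: C 4.00, H 5.00
Empirical formula: C4H5
Empirical-formula mass = 53.08 g/mol; 320 ÷ 53.08 ≈ 6, so the molecular formula is C24H30.

C24H30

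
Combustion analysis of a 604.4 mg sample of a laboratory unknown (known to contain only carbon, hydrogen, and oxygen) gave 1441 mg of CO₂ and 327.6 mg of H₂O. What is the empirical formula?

mol C = 1.441 g CO₂ ÷ 44.009 g/mol = 0.032743 mol
mol H = 2 × 0.3276 g H₂O ÷ 18.015 g/mol = 0.036370 mol
mass O = 0.6044 − (0.39328 + 0.036661) = 0.17446 g → mol O = 0.17446 ÷ 15.999 = 0.010904 mol
Divide by the smallest (0.010904 mol): C 3.003, H 3.335, O 1.000
Multiplying each by 3 gives whole numbers: C 9.01, H 10.01, O 3.00

C9H10O3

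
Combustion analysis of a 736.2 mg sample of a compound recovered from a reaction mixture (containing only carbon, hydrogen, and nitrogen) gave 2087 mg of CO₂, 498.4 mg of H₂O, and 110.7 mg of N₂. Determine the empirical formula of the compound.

C6H7N

mol C = 2.087 g CO₂ ÷ 44.009 g/mol = 0.047422 mol
mol H = 2 × 0.4984 g H₂O ÷ 18.015 g/mol = 0.055332 mol
mol N = 2 × 0.1107 g N₂ ÷ 28.014 g/mol = 0.0079032 mol
Divide by the smallest (0.0079032 mol): C 6.000, H 7.001, N 1.000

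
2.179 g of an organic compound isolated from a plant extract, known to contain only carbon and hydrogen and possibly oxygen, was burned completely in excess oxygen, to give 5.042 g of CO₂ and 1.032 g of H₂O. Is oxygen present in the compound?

yes

mol C = 5.042 g CO₂ ÷ 44.009 g/mol = 0.11457 mol
mol H = 2 × 1.032 g H₂O ÷ 18.015 g/mol = 0.11457 mol
C and H account for only 1.4916 g of the 2.179 g sample; the remaining 0.68744 g must be oxygen.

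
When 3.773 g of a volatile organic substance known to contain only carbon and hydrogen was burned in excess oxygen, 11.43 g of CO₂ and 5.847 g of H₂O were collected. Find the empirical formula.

mol C = 11.43 g CO₂ ÷ 44.009 g/mol = 0.25972 mol
mol H = 2 × 5.847 g H₂O ÷ 18.015 g/mol = 0.64913 mol
Divide by the smallest (0.25972 mol): C 1.000, H 2.499
Multiplying each by 2 gives whole numbers: C 2.00, H 5.00

C2H5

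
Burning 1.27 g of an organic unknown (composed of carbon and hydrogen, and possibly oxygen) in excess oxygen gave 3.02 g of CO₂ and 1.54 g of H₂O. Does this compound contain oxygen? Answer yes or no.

mol C = 3.02 g CO₂ ÷ 44.009 g/mol = 0.06862 mol
mol H = 2 × 1.54 g H₂O ÷ 18.015 g/mol = 0.1710 mol
C and H account for only 0.9966 g of the 1.27 g sample; the remaining 0.2734 g must be oxygen.

yes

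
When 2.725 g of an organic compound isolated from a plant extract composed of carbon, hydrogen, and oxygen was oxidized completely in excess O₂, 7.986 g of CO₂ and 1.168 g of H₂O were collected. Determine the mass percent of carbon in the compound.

79.98%

mol C = 7.986 g CO₂ ÷ 44.009 g/mol = 0.18146 mol
mol H = 2 × 1.168 g H₂O ÷ 18.015 g/mol = 0.12967 mol
mass O = 2.725 − (2.1796 + 0.13071) = 0.41474 g → mol O = 0.41474 ÷ 15.999 = 0.025923 mol
mass % C = 2.1796 g ÷ 2.725 g × 100%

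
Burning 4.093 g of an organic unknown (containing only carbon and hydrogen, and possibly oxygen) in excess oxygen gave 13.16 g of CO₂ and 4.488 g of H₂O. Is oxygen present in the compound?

no

mol C = 13.16 g CO₂ ÷ 44.009 g/mol = 0.29903 mol
mol H = 2 × 4.488 g H₂O ÷ 18.015 g/mol = 0.49825 mol
C and H together account for 4.0939 g — essentially the entire 4.093 g sample — so the compound contains no oxygen.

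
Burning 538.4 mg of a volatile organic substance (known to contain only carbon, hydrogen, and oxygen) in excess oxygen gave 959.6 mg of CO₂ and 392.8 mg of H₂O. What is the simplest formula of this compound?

mol C = 0.9596 g CO₂ ÷ 44.009 g/mol = 0.021805 mol
mol H = 2 × 0.3928 g H₂O ÷ 18.015 g/mol = 0.043608 mol
mass O = 0.5384 − (0.26190 + 0.043957) = 0.23255 g → mol O = 0.23255 ÷ 15.999 = 0.014535 mol
Divide by the smallest (0.014535 mol): C 1.500, H 3.000, O 1.000
Multiplying each by 2 gives whole numbers: C 3.00, H 6.00, O 2.00

C3H6O2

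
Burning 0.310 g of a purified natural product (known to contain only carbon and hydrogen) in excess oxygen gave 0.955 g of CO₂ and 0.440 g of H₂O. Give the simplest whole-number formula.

mol C = 0.955 g CO₂ ÷ 44.009 g/mol = 0.02170 mol
mol H = 2 × 0.440 g H₂O ÷ 18.015 g/mol = 0.04885 mol
Divide by the smallest (0.02170 mol): C 1.000, H 2.251
Multiplying each by 4 gives whole numbers: C 4.00, H 9.00

C4H9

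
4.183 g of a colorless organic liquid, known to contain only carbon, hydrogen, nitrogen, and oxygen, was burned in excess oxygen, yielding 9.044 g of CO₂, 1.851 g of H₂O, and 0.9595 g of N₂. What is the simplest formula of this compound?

mol C = 9.044 g CO₂ ÷ 44.009 g/mol = 0.20550 mol
mol H = 2 × 1.851 g H₂O ÷ 18.015 g/mol = 0.20550 mol
mol N = 2 × 0.9595 g N₂ ÷ 28.014 g/mol = 0.068501 mol
mass O = 4.183 − (2.4683 + 0.20714 + 0.95950) = 0.54806 g → mol O = 0.54806 ÷ 15.999 = 0.034256 mol
Divide by the smallest (0.034256 mol): C 5.999, H 5.999, N 2.000, O 1.000

C6H6N2O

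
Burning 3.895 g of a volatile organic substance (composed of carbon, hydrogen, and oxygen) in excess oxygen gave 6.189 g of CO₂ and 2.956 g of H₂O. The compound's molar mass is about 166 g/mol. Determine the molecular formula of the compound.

mol C = 6.189 g CO₂ ÷ 44.009 g/mol = 0.14063 mol
mol H = 2 × 2.956 g H₂O ÷ 18.015 g/mol = 0.32817 mol
mass O = 3.895 − (1.6891 + 0.33080) = 1.8751 g → mol O = 1.8751 ÷ 15.999 = 0.11720 mol
Divide by the smallest (0.11720 mol): C 1.200, H 2.800, O 1.000
Multiplying each by 5 gives whole numbers: C 6.00, H 14.00, O 5.00
Empirical formula: C6H14O5
Empirical-formula mass = 166.17 g/mol; 166 ÷ 166.17 ≈ 1, so the molecular formula is C6H14O5.

C6H14O5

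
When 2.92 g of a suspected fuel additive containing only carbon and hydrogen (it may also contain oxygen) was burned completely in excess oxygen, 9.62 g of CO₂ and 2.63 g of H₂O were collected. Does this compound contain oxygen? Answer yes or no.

mol C = 9.62 g CO₂ ÷ 44.009 g/mol = 0.2186 mol
mol H = 2 × 2.63 g H₂O ÷ 18.015 g/mol = 0.2920 mol
C and H together account for 2.920 g — essentially the entire 2.92 g sample — so the compound contains no oxygen.

no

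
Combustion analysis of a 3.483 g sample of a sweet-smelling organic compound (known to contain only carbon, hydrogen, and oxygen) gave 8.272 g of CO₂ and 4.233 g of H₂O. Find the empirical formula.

mol C = 8.272 g CO₂ ÷ 44.009 g/mol = 0.18796 mol
mol H = 2 × 4.233 g H₂O ÷ 18.015 g/mol = 0.46994 mol
mass O = 3.483 − (2.2576 + 0.47370) = 0.75169 g → mol O = 0.75169 ÷ 15.999 = 0.046984 mol
Divide by the smallest (0.046984 mol): C 4.001, H 10.002, O 1.000

C4H10O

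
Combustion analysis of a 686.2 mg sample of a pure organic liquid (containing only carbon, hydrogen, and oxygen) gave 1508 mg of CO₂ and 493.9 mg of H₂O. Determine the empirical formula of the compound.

C5H8O2

mol C = 1.508 g CO₂ ÷ 44.009 g/mol = 0.034266 mol
mol H = 2 × 0.4939 g H₂O ÷ 18.015 g/mol = 0.054832 mol
mass O = 0.6862 − (0.41157 + 0.055271) = 0.21936 g → mol O = 0.21936 ÷ 15.999 = 0.013711 mol
Divide by the smallest (0.013711 mol): C 2.499, H 3.999, O 1.000
Multiplying each by 2 gives whole numbers: C 5.00, H 8.00, O 2.00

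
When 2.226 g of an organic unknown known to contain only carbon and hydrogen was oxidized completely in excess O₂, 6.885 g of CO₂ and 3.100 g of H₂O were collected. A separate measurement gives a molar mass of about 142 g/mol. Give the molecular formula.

mol C = 6.885 g CO₂ ÷ 44.009 g/mol = 0.15645 mol
mol H = 2 × 3.100 g H₂O ÷ 18.015 g/mol = 0.34416 mol
Divide by the smallest (0.15645 mol): C 1.000, H 2.200
Multiplying each by 5 gives whole numbers: C 5.00, H 11.00
Empirical formula: C5H11
Empirical-formula mass = 71.14 g/mol; 142 ÷ 71.14 ≈ 2, so the molecular formula is C10H22.

C10H22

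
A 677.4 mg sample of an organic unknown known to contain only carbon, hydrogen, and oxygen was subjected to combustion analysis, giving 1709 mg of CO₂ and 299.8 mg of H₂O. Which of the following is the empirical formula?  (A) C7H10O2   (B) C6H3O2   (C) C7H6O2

mol C = 1.709 g CO₂ ÷ 44.009 g/mol = 0.038833 mol
mol H = 2 × 0.2998 g H₂O ÷ 18.015 g/mol = 0.033283 mol
mass O = 0.6774 − (0.46642 + 0.033550) = 0.17743 g → mol O = 0.17743 ÷ 15.999 = 0.011090 mol
Divide by the smallest (0.011090 mol): C 3.502, H 3.001, O 1.000
Multiplying each by 2 gives whole numbers: C 7.00, H 6.00, O 2.00

(C) C7H6O2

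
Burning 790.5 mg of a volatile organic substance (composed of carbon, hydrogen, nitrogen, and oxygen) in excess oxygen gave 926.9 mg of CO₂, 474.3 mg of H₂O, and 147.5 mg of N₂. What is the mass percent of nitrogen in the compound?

18.66%

mol C = 0.9269 g CO₂ ÷ 44.009 g/mol = 0.021062 mol
mol H = 2 × 0.4743 g H₂O ÷ 18.015 g/mol = 0.052656 mol
mol N = 2 × 0.1475 g N₂ ÷ 28.014 g/mol = 0.010530 mol
mass O = 0.7905 − (0.25297 + 0.053077 + 0.14750) = 0.33695 g → mol O = 0.33695 ÷ 15.999 = 0.021061 mol
mass % N = 0.14750 g ÷ 0.7905 g × 100%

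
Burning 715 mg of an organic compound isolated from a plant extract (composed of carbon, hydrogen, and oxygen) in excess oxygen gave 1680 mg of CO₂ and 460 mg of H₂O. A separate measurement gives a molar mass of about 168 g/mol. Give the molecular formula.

mol C = 1.68 g CO₂ ÷ 44.009 g/mol = 0.03817 mol
mol H = 2 × 0.460 g H₂O ÷ 18.015 g/mol = 0.05107 mol
mass O = 0.715 − (0.4585 + 0.05148) = 0.2050 g → mol O = 0.2050 ÷ 15.999 = 0.01281 mol
Divide by the smallest (0.01281 mol): C 2.979, H 3.985, O 1.000
Empirical formula: C3H4O
Empirical-formula mass = 56.06 g/mol; 168 ÷ 56.06 ≈ 3, so the molecular formula is C9H12O3.

C9H12O3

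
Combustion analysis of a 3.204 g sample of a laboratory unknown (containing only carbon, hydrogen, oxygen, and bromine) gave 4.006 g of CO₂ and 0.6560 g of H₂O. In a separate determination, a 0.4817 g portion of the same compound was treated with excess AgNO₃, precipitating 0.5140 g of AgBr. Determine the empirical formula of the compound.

C5H4BrO2

mol C = 4.006 g CO₂ ÷ 44.009 g/mol = 0.091027 mol
mol H = 2 × 0.6560 g H₂O ÷ 18.015 g/mol = 0.072828 mol
From the AgBr data: mol Br per gram of compound = (0.5140 ÷ 187.772) ÷ 0.4817 = 0.0056827 mol/g, so in the 3.204 g combustion sample mol Br = 0.018207 mol
mass O = 3.204 − (1.0933 + 0.073411 + 1.4548) = 0.58242 g → mol O = 0.58242 ÷ 15.999 = 0.036404 mol
Divide by the smallest (0.018207 mol): C 4.999, H 4.000, Br 1.000, O 1.999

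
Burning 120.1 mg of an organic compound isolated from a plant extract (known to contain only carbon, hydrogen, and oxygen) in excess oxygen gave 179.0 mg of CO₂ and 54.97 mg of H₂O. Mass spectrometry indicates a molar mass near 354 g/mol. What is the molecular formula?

mol C = 0.1790 g CO₂ ÷ 44.009 g/mol = 0.0040673 mol
mol H = 2 × 0.05497 g H₂O ÷ 18.015 g/mol = 0.0061027 mol
mass O = 0.1201 − (0.048853 + 0.0061515) = 0.065096 g → mol O = 0.065096 ÷ 15.999 = 0.0040687 mol
Divide by the smallest (0.0040673 mol): C 1.000, H 1.500, O 1.000
Multiplying each by 2 gives whole numbers: C 2.00, H 3.00, O 2.00
Empirical formula: C2H3O2
Empirical-formula mass = 59.04 g/mol; 354 ÷ 59.04 ≈ 6, so the molecular formula is C12H18O12.

C12H18O12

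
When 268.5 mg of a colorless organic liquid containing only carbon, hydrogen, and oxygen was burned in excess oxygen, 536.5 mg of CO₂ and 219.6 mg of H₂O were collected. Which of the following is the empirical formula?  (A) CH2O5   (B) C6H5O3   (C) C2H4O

(C) C2H4O

mol C = 0.5365 g CO₂ ÷ 44.009 g/mol = 0.012191 mol
mol H = 2 × 0.2196 g H₂O ÷ 18.015 g/mol = 0.024380 mol
mass O = 0.2685 − (0.14642 + 0.024575) = 0.097503 g → mol O = 0.097503 ÷ 15.999 = 0.0060943 mol
Divide by the smallest (0.0060943 mol): C 2.000, H 4.000, O 1.000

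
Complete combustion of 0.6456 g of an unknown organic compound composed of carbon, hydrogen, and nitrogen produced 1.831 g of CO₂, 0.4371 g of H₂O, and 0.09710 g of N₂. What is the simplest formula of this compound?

mol C = 1.831 g CO₂ ÷ 44.009 g/mol = 0.041605 mol
mol H = 2 × 0.4371 g H₂O ÷ 18.015 g/mol = 0.048526 mol
mol N = 2 × 0.09710 g N₂ ÷ 28.014 g/mol = 0.0069322 mol
Divide by the smallest (0.0069322 mol): C 6.002, H 7.000, N 1.000

C6H7N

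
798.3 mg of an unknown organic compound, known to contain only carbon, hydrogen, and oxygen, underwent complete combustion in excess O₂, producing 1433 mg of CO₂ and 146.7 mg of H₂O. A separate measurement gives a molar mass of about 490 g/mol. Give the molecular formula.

mol C = 1.433 g CO₂ ÷ 44.009 g/mol = 0.032562 mol
mol H = 2 × 0.1467 g H₂O ÷ 18.015 g/mol = 0.016286 mol
mass O = 0.7983 − (0.39110 + 0.016417) = 0.39079 g → mol O = 0.39079 ÷ 15.999 = 0.024426 mol
Divide by the smallest (0.016286 mol): C 1.999, H 1.000, O 1.500
Multiplying each by 2 gives whole numbers: C 4.00, H 2.00, O 3.00
Empirical formula: C4H2O3
Empirical-formula mass = 98.06 g/mol; 490 ÷ 98.06 ≈ 5, so the molecular formula is C20H10O15.

C20H10O15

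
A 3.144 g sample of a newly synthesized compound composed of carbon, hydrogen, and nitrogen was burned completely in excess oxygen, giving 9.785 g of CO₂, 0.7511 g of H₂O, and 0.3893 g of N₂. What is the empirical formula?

C8H3N

mol C = 9.785 g CO₂ ÷ 44.009 g/mol = 0.22234 mol
mol H = 2 × 0.7511 g H₂O ÷ 18.015 g/mol = 0.083386 mol
mol N = 2 × 0.3893 g N₂ ÷ 28.014 g/mol = 0.027793 mol
Divide by the smallest (0.027793 mol): C 8.000, H 3.000, N 1.000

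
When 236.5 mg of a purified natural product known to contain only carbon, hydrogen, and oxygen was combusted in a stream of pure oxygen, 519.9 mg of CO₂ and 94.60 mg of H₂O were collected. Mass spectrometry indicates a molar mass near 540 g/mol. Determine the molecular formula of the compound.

C27H24O12

mol C = 0.5199 g CO₂ ÷ 44.009 g/mol = 0.011813 mol
mol H = 2 × 0.09460 g H₂O ÷ 18.015 g/mol = 0.010502 mol
mass O = 0.2365 − (0.14189 + 0.010586) = 0.084022 g → mol O = 0.084022 ÷ 15.999 = 0.0052517 mol
Divide by the smallest (0.0052517 mol): C 2.249, H 2.000, O 1.000
Multiplying each by 4 gives whole numbers: C 9.00, H 8.00, O 4.00
Empirical formula: C9H8O4
Empirical-formula mass = 180.16 g/mol; 540 ÷ 180.16 ≈ 3, so the molecular formula is C27H24O12.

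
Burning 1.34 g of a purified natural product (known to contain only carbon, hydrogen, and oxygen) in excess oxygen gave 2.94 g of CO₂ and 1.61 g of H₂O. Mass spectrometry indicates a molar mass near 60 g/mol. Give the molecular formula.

C3H8O

mol C = 2.94 g CO₂ ÷ 44.009 g/mol = 0.06680 mol
mol H = 2 × 1.61 g H₂O ÷ 18.015 g/mol = 0.1787 mol
mass O = 1.34 − (0.8024 + 0.1802) = 0.3574 g → mol O = 0.3574 ÷ 15.999 = 0.02234 mol
Divide by the smallest (0.02234 mol): C 2.990, H 8.000, O 1.000
Empirical formula: C3H8O
Empirical-formula mass = 60.10 g/mol; 60 ÷ 60.10 ≈ 1, so the molecular formula is C3H8O.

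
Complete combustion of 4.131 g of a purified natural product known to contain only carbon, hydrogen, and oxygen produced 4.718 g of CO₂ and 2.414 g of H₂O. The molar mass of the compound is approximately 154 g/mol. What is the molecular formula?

C4H10O6

mol C = 4.718 g CO₂ ÷ 44.009 g/mol = 0.10721 mol
mol H = 2 × 2.414 g H₂O ÷ 18.015 g/mol = 0.26800 mol
mass O = 4.131 − (1.2876 + 0.27014) = 2.5732 g → mol O = 2.5732 ÷ 15.999 = 0.16084 mol
Divide by the smallest (0.10721 mol): C 1.000, H 2.500, O 1.500
Multiplying each by 2 gives whole numbers: C 2.00, H 5.00, O 3.00
Empirical formula: C2H5O3
Empirical-formula mass = 77.06 g/mol; 154 ÷ 77.06 ≈ 2, so the molecular formula is C4H10O6.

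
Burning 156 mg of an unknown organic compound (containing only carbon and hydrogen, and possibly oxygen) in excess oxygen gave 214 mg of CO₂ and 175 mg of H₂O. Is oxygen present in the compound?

yes

mol C = 0.214 g CO₂ ÷ 44.009 g/mol = 0.004863 mol
mol H = 2 × 0.175 g H₂O ÷ 18.015 g/mol = 0.01943 mol
C and H account for only 0.07799 g of the 0.156 g sample; the remaining 0.07801 g must be oxygen.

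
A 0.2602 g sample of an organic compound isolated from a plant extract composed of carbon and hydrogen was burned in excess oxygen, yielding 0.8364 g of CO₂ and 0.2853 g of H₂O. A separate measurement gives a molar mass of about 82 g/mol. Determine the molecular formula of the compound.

C6H10

mol C = 0.8364 g CO₂ ÷ 44.009 g/mol = 0.019005 mol
mol H = 2 × 0.2853 g H₂O ÷ 18.015 g/mol = 0.031674 mol
Divide by the smallest (0.019005 mol): C 1.000, H 1.667
Multiplying each by 3 gives whole numbers: C 3.00, H 5.00
Empirical formula: C3H5
Empirical-formula mass = 41.07 g/mol; 82 ÷ 41.07 ≈ 2, so the molecular formula is C6H10.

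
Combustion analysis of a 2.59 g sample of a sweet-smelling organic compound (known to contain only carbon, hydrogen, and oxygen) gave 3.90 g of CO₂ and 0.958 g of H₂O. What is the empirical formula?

C5H6O5

mol C = 3.90 g CO₂ ÷ 44.009 g/mol = 0.08862 mol
mol H = 2 × 0.958 g H₂O ÷ 18.015 g/mol = 0.1064 mol
mass O = 2.59 − (1.064 + 0.1072) = 1.418 g → mol O = 1.418 ÷ 15.999 = 0.08866 mol
Divide by the smallest (0.08862 mol): C 1.000, H 1.200, O 1.000
Multiplying each by 5 gives whole numbers: C 5.00, H 6.00, O 5.00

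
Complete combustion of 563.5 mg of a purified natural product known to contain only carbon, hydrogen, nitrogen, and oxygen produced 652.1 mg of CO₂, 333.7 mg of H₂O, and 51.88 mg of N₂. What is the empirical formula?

C4H10NO5

mol C = 0.6521 g CO₂ ÷ 44.009 g/mol = 0.014817 mol
mol H = 2 × 0.3337 g H₂O ÷ 18.015 g/mol = 0.037047 mol
mol N = 2 × 0.05188 g N₂ ÷ 28.014 g/mol = 0.0037039 mol
mass O = 0.5635 − (0.17797 + 0.037343 + 0.051880) = 0.29630 g → mol O = 0.29630 ÷ 15.999 = 0.018520 mol
Divide by the smallest (0.0037039 mol): C 4.001, H 10.002, N 1.000, O 5.000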